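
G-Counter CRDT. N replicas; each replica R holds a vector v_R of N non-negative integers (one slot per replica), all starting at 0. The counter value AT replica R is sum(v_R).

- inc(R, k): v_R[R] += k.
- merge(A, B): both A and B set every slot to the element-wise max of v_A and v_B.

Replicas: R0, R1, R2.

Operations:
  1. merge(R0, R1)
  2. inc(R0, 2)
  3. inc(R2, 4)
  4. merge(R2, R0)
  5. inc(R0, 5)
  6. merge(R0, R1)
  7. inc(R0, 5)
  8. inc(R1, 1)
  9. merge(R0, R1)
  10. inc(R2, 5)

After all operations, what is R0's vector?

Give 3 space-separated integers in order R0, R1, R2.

Op 1: merge R0<->R1 -> R0=(0,0,0) R1=(0,0,0)
Op 2: inc R0 by 2 -> R0=(2,0,0) value=2
Op 3: inc R2 by 4 -> R2=(0,0,4) value=4
Op 4: merge R2<->R0 -> R2=(2,0,4) R0=(2,0,4)
Op 5: inc R0 by 5 -> R0=(7,0,4) value=11
Op 6: merge R0<->R1 -> R0=(7,0,4) R1=(7,0,4)
Op 7: inc R0 by 5 -> R0=(12,0,4) value=16
Op 8: inc R1 by 1 -> R1=(7,1,4) value=12
Op 9: merge R0<->R1 -> R0=(12,1,4) R1=(12,1,4)
Op 10: inc R2 by 5 -> R2=(2,0,9) value=11

Answer: 12 1 4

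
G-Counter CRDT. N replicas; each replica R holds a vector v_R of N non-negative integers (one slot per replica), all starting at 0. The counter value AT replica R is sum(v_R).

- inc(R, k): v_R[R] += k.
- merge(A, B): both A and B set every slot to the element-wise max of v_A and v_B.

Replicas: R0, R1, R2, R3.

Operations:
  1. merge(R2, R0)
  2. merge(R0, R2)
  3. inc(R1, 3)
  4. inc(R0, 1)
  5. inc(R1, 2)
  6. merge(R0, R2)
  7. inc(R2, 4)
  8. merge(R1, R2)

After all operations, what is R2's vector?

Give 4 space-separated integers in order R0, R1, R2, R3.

Answer: 1 5 4 0

Derivation:
Op 1: merge R2<->R0 -> R2=(0,0,0,0) R0=(0,0,0,0)
Op 2: merge R0<->R2 -> R0=(0,0,0,0) R2=(0,0,0,0)
Op 3: inc R1 by 3 -> R1=(0,3,0,0) value=3
Op 4: inc R0 by 1 -> R0=(1,0,0,0) value=1
Op 5: inc R1 by 2 -> R1=(0,5,0,0) value=5
Op 6: merge R0<->R2 -> R0=(1,0,0,0) R2=(1,0,0,0)
Op 7: inc R2 by 4 -> R2=(1,0,4,0) value=5
Op 8: merge R1<->R2 -> R1=(1,5,4,0) R2=(1,5,4,0)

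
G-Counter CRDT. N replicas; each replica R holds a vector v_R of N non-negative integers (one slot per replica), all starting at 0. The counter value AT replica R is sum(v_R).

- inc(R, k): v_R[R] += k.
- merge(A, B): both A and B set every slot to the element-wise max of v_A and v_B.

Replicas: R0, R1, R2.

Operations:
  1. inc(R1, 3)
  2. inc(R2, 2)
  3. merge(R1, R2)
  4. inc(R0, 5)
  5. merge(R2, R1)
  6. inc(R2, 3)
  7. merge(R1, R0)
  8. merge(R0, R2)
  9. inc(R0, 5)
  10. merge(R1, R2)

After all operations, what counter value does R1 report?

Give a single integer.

Op 1: inc R1 by 3 -> R1=(0,3,0) value=3
Op 2: inc R2 by 2 -> R2=(0,0,2) value=2
Op 3: merge R1<->R2 -> R1=(0,3,2) R2=(0,3,2)
Op 4: inc R0 by 5 -> R0=(5,0,0) value=5
Op 5: merge R2<->R1 -> R2=(0,3,2) R1=(0,3,2)
Op 6: inc R2 by 3 -> R2=(0,3,5) value=8
Op 7: merge R1<->R0 -> R1=(5,3,2) R0=(5,3,2)
Op 8: merge R0<->R2 -> R0=(5,3,5) R2=(5,3,5)
Op 9: inc R0 by 5 -> R0=(10,3,5) value=18
Op 10: merge R1<->R2 -> R1=(5,3,5) R2=(5,3,5)

Answer: 13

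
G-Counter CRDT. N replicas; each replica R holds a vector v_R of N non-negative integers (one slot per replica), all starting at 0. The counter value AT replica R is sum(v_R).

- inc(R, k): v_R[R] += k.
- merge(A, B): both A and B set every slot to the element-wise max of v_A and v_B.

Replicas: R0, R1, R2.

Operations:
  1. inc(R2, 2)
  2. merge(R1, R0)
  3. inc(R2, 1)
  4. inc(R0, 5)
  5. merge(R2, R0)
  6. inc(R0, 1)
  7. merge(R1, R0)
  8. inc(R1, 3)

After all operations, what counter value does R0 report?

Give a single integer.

Answer: 9

Derivation:
Op 1: inc R2 by 2 -> R2=(0,0,2) value=2
Op 2: merge R1<->R0 -> R1=(0,0,0) R0=(0,0,0)
Op 3: inc R2 by 1 -> R2=(0,0,3) value=3
Op 4: inc R0 by 5 -> R0=(5,0,0) value=5
Op 5: merge R2<->R0 -> R2=(5,0,3) R0=(5,0,3)
Op 6: inc R0 by 1 -> R0=(6,0,3) value=9
Op 7: merge R1<->R0 -> R1=(6,0,3) R0=(6,0,3)
Op 8: inc R1 by 3 -> R1=(6,3,3) value=12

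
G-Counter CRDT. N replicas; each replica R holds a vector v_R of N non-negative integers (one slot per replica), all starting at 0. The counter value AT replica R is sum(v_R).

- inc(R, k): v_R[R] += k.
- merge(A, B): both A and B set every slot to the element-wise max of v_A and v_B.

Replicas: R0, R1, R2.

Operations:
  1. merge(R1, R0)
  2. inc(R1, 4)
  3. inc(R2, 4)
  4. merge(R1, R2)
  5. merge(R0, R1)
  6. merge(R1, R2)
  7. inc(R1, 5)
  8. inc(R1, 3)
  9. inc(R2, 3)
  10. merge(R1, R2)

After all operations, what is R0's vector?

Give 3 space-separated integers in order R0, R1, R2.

Op 1: merge R1<->R0 -> R1=(0,0,0) R0=(0,0,0)
Op 2: inc R1 by 4 -> R1=(0,4,0) value=4
Op 3: inc R2 by 4 -> R2=(0,0,4) value=4
Op 4: merge R1<->R2 -> R1=(0,4,4) R2=(0,4,4)
Op 5: merge R0<->R1 -> R0=(0,4,4) R1=(0,4,4)
Op 6: merge R1<->R2 -> R1=(0,4,4) R2=(0,4,4)
Op 7: inc R1 by 5 -> R1=(0,9,4) value=13
Op 8: inc R1 by 3 -> R1=(0,12,4) value=16
Op 9: inc R2 by 3 -> R2=(0,4,7) value=11
Op 10: merge R1<->R2 -> R1=(0,12,7) R2=(0,12,7)

Answer: 0 4 4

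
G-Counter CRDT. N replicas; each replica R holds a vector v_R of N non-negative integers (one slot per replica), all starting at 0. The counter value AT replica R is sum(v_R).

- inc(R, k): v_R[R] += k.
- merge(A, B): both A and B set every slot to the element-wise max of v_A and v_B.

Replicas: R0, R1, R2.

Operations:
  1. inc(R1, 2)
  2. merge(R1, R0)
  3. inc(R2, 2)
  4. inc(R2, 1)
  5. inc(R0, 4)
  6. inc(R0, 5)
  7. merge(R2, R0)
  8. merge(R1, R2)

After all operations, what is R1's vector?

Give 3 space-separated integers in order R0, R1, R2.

Op 1: inc R1 by 2 -> R1=(0,2,0) value=2
Op 2: merge R1<->R0 -> R1=(0,2,0) R0=(0,2,0)
Op 3: inc R2 by 2 -> R2=(0,0,2) value=2
Op 4: inc R2 by 1 -> R2=(0,0,3) value=3
Op 5: inc R0 by 4 -> R0=(4,2,0) value=6
Op 6: inc R0 by 5 -> R0=(9,2,0) value=11
Op 7: merge R2<->R0 -> R2=(9,2,3) R0=(9,2,3)
Op 8: merge R1<->R2 -> R1=(9,2,3) R2=(9,2,3)

Answer: 9 2 3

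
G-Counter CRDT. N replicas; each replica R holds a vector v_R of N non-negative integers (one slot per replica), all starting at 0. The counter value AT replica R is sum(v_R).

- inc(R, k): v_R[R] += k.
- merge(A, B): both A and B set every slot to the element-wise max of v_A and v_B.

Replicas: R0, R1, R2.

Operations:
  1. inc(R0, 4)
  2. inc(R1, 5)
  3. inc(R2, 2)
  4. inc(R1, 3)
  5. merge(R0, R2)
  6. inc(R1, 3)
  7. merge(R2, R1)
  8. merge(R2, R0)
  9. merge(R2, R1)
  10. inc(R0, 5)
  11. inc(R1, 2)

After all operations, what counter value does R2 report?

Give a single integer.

Answer: 17

Derivation:
Op 1: inc R0 by 4 -> R0=(4,0,0) value=4
Op 2: inc R1 by 5 -> R1=(0,5,0) value=5
Op 3: inc R2 by 2 -> R2=(0,0,2) value=2
Op 4: inc R1 by 3 -> R1=(0,8,0) value=8
Op 5: merge R0<->R2 -> R0=(4,0,2) R2=(4,0,2)
Op 6: inc R1 by 3 -> R1=(0,11,0) value=11
Op 7: merge R2<->R1 -> R2=(4,11,2) R1=(4,11,2)
Op 8: merge R2<->R0 -> R2=(4,11,2) R0=(4,11,2)
Op 9: merge R2<->R1 -> R2=(4,11,2) R1=(4,11,2)
Op 10: inc R0 by 5 -> R0=(9,11,2) value=22
Op 11: inc R1 by 2 -> R1=(4,13,2) value=19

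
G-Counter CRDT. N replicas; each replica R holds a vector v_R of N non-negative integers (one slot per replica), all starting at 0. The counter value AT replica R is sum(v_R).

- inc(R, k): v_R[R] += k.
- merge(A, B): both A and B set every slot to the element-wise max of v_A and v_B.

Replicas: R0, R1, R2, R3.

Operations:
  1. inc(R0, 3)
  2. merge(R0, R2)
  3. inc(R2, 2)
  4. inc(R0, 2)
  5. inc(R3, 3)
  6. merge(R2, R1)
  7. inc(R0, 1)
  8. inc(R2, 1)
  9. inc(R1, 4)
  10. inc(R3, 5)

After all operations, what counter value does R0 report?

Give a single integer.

Answer: 6

Derivation:
Op 1: inc R0 by 3 -> R0=(3,0,0,0) value=3
Op 2: merge R0<->R2 -> R0=(3,0,0,0) R2=(3,0,0,0)
Op 3: inc R2 by 2 -> R2=(3,0,2,0) value=5
Op 4: inc R0 by 2 -> R0=(5,0,0,0) value=5
Op 5: inc R3 by 3 -> R3=(0,0,0,3) value=3
Op 6: merge R2<->R1 -> R2=(3,0,2,0) R1=(3,0,2,0)
Op 7: inc R0 by 1 -> R0=(6,0,0,0) value=6
Op 8: inc R2 by 1 -> R2=(3,0,3,0) value=6
Op 9: inc R1 by 4 -> R1=(3,4,2,0) value=9
Op 10: inc R3 by 5 -> R3=(0,0,0,8) value=8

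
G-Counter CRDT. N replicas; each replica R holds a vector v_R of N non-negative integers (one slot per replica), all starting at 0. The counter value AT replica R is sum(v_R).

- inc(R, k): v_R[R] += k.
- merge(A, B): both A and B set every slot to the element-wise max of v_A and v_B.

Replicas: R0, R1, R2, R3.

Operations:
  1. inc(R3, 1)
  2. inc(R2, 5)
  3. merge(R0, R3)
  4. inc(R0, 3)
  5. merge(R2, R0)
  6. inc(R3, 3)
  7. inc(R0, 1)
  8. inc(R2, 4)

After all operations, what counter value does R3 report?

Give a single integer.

Answer: 4

Derivation:
Op 1: inc R3 by 1 -> R3=(0,0,0,1) value=1
Op 2: inc R2 by 5 -> R2=(0,0,5,0) value=5
Op 3: merge R0<->R3 -> R0=(0,0,0,1) R3=(0,0,0,1)
Op 4: inc R0 by 3 -> R0=(3,0,0,1) value=4
Op 5: merge R2<->R0 -> R2=(3,0,5,1) R0=(3,0,5,1)
Op 6: inc R3 by 3 -> R3=(0,0,0,4) value=4
Op 7: inc R0 by 1 -> R0=(4,0,5,1) value=10
Op 8: inc R2 by 4 -> R2=(3,0,9,1) value=13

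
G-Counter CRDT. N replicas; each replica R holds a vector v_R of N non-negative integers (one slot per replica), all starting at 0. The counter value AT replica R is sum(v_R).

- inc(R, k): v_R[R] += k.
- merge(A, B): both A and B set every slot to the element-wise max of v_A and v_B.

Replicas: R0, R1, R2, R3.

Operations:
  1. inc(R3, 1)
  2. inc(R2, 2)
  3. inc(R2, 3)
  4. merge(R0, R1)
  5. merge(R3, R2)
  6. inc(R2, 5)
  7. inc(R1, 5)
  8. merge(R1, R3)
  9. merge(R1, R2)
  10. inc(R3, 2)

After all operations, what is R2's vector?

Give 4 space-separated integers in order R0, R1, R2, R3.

Op 1: inc R3 by 1 -> R3=(0,0,0,1) value=1
Op 2: inc R2 by 2 -> R2=(0,0,2,0) value=2
Op 3: inc R2 by 3 -> R2=(0,0,5,0) value=5
Op 4: merge R0<->R1 -> R0=(0,0,0,0) R1=(0,0,0,0)
Op 5: merge R3<->R2 -> R3=(0,0,5,1) R2=(0,0,5,1)
Op 6: inc R2 by 5 -> R2=(0,0,10,1) value=11
Op 7: inc R1 by 5 -> R1=(0,5,0,0) value=5
Op 8: merge R1<->R3 -> R1=(0,5,5,1) R3=(0,5,5,1)
Op 9: merge R1<->R2 -> R1=(0,5,10,1) R2=(0,5,10,1)
Op 10: inc R3 by 2 -> R3=(0,5,5,3) value=13

Answer: 0 5 10 1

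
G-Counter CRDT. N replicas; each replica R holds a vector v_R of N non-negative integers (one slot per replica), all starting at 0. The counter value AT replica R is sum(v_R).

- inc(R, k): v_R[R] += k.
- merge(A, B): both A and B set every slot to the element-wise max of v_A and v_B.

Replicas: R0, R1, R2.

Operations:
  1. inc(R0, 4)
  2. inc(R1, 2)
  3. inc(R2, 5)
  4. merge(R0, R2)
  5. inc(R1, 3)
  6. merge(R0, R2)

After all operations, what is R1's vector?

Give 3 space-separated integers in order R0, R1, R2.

Op 1: inc R0 by 4 -> R0=(4,0,0) value=4
Op 2: inc R1 by 2 -> R1=(0,2,0) value=2
Op 3: inc R2 by 5 -> R2=(0,0,5) value=5
Op 4: merge R0<->R2 -> R0=(4,0,5) R2=(4,0,5)
Op 5: inc R1 by 3 -> R1=(0,5,0) value=5
Op 6: merge R0<->R2 -> R0=(4,0,5) R2=(4,0,5)

Answer: 0 5 0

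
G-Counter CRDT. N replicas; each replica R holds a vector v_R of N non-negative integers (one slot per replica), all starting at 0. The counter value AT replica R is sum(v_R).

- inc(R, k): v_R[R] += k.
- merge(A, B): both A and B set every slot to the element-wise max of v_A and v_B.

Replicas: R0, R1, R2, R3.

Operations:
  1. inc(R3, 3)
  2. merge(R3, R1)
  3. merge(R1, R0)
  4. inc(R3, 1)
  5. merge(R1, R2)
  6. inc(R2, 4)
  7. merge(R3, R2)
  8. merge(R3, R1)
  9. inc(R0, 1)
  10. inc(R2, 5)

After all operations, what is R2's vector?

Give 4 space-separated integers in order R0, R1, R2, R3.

Answer: 0 0 9 4

Derivation:
Op 1: inc R3 by 3 -> R3=(0,0,0,3) value=3
Op 2: merge R3<->R1 -> R3=(0,0,0,3) R1=(0,0,0,3)
Op 3: merge R1<->R0 -> R1=(0,0,0,3) R0=(0,0,0,3)
Op 4: inc R3 by 1 -> R3=(0,0,0,4) value=4
Op 5: merge R1<->R2 -> R1=(0,0,0,3) R2=(0,0,0,3)
Op 6: inc R2 by 4 -> R2=(0,0,4,3) value=7
Op 7: merge R3<->R2 -> R3=(0,0,4,4) R2=(0,0,4,4)
Op 8: merge R3<->R1 -> R3=(0,0,4,4) R1=(0,0,4,4)
Op 9: inc R0 by 1 -> R0=(1,0,0,3) value=4
Op 10: inc R2 by 5 -> R2=(0,0,9,4) value=13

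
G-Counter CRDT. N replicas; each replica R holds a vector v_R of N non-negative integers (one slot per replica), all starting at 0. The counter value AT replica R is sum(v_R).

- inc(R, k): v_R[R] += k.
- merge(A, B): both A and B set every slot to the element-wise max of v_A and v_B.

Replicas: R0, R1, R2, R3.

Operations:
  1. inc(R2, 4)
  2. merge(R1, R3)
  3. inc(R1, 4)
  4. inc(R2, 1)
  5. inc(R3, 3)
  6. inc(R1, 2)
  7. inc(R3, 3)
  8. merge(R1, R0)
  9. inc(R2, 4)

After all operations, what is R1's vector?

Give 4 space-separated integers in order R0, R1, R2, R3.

Answer: 0 6 0 0

Derivation:
Op 1: inc R2 by 4 -> R2=(0,0,4,0) value=4
Op 2: merge R1<->R3 -> R1=(0,0,0,0) R3=(0,0,0,0)
Op 3: inc R1 by 4 -> R1=(0,4,0,0) value=4
Op 4: inc R2 by 1 -> R2=(0,0,5,0) value=5
Op 5: inc R3 by 3 -> R3=(0,0,0,3) value=3
Op 6: inc R1 by 2 -> R1=(0,6,0,0) value=6
Op 7: inc R3 by 3 -> R3=(0,0,0,6) value=6
Op 8: merge R1<->R0 -> R1=(0,6,0,0) R0=(0,6,0,0)
Op 9: inc R2 by 4 -> R2=(0,0,9,0) value=9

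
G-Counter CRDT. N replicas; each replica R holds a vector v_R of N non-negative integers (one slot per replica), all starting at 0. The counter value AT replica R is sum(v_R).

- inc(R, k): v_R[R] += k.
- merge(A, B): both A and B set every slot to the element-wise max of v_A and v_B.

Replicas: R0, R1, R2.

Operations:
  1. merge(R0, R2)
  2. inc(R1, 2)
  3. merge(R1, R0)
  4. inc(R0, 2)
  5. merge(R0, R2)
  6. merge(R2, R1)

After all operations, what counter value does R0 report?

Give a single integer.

Answer: 4

Derivation:
Op 1: merge R0<->R2 -> R0=(0,0,0) R2=(0,0,0)
Op 2: inc R1 by 2 -> R1=(0,2,0) value=2
Op 3: merge R1<->R0 -> R1=(0,2,0) R0=(0,2,0)
Op 4: inc R0 by 2 -> R0=(2,2,0) value=4
Op 5: merge R0<->R2 -> R0=(2,2,0) R2=(2,2,0)
Op 6: merge R2<->R1 -> R2=(2,2,0) R1=(2,2,0)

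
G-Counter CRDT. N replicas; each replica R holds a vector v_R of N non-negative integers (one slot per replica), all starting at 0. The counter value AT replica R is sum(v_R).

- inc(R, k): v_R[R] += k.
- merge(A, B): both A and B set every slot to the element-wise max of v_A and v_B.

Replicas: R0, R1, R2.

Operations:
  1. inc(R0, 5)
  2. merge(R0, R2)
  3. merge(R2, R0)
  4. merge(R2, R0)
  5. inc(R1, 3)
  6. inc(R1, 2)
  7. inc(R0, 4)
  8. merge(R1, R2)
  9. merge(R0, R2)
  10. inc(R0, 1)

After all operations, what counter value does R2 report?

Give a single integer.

Op 1: inc R0 by 5 -> R0=(5,0,0) value=5
Op 2: merge R0<->R2 -> R0=(5,0,0) R2=(5,0,0)
Op 3: merge R2<->R0 -> R2=(5,0,0) R0=(5,0,0)
Op 4: merge R2<->R0 -> R2=(5,0,0) R0=(5,0,0)
Op 5: inc R1 by 3 -> R1=(0,3,0) value=3
Op 6: inc R1 by 2 -> R1=(0,5,0) value=5
Op 7: inc R0 by 4 -> R0=(9,0,0) value=9
Op 8: merge R1<->R2 -> R1=(5,5,0) R2=(5,5,0)
Op 9: merge R0<->R2 -> R0=(9,5,0) R2=(9,5,0)
Op 10: inc R0 by 1 -> R0=(10,5,0) value=15

Answer: 14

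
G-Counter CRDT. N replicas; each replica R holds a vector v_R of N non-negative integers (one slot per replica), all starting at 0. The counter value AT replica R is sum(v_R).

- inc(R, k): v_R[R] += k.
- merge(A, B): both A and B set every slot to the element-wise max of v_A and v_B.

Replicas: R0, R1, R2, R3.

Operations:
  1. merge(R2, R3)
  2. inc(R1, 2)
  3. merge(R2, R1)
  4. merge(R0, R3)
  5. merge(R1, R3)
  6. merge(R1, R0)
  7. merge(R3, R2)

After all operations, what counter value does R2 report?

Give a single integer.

Answer: 2

Derivation:
Op 1: merge R2<->R3 -> R2=(0,0,0,0) R3=(0,0,0,0)
Op 2: inc R1 by 2 -> R1=(0,2,0,0) value=2
Op 3: merge R2<->R1 -> R2=(0,2,0,0) R1=(0,2,0,0)
Op 4: merge R0<->R3 -> R0=(0,0,0,0) R3=(0,0,0,0)
Op 5: merge R1<->R3 -> R1=(0,2,0,0) R3=(0,2,0,0)
Op 6: merge R1<->R0 -> R1=(0,2,0,0) R0=(0,2,0,0)
Op 7: merge R3<->R2 -> R3=(0,2,0,0) R2=(0,2,0,0)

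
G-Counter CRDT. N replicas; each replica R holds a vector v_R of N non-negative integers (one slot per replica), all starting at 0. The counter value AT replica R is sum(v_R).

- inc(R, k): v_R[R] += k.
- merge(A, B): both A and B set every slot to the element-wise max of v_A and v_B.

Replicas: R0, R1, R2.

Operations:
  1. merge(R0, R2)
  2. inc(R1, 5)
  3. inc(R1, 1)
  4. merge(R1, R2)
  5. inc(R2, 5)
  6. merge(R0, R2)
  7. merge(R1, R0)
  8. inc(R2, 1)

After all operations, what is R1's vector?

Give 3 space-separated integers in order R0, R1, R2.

Op 1: merge R0<->R2 -> R0=(0,0,0) R2=(0,0,0)
Op 2: inc R1 by 5 -> R1=(0,5,0) value=5
Op 3: inc R1 by 1 -> R1=(0,6,0) value=6
Op 4: merge R1<->R2 -> R1=(0,6,0) R2=(0,6,0)
Op 5: inc R2 by 5 -> R2=(0,6,5) value=11
Op 6: merge R0<->R2 -> R0=(0,6,5) R2=(0,6,5)
Op 7: merge R1<->R0 -> R1=(0,6,5) R0=(0,6,5)
Op 8: inc R2 by 1 -> R2=(0,6,6) value=12

Answer: 0 6 5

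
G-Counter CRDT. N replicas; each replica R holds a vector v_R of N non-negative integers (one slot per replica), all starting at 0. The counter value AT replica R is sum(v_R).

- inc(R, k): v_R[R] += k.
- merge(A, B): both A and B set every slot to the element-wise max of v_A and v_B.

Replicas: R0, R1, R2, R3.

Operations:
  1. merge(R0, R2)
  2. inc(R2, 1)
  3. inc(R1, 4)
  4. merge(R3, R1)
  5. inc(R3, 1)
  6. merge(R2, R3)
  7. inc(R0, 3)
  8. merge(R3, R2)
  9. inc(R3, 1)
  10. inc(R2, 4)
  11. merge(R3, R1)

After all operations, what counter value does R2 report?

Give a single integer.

Op 1: merge R0<->R2 -> R0=(0,0,0,0) R2=(0,0,0,0)
Op 2: inc R2 by 1 -> R2=(0,0,1,0) value=1
Op 3: inc R1 by 4 -> R1=(0,4,0,0) value=4
Op 4: merge R3<->R1 -> R3=(0,4,0,0) R1=(0,4,0,0)
Op 5: inc R3 by 1 -> R3=(0,4,0,1) value=5
Op 6: merge R2<->R3 -> R2=(0,4,1,1) R3=(0,4,1,1)
Op 7: inc R0 by 3 -> R0=(3,0,0,0) value=3
Op 8: merge R3<->R2 -> R3=(0,4,1,1) R2=(0,4,1,1)
Op 9: inc R3 by 1 -> R3=(0,4,1,2) value=7
Op 10: inc R2 by 4 -> R2=(0,4,5,1) value=10
Op 11: merge R3<->R1 -> R3=(0,4,1,2) R1=(0,4,1,2)

Answer: 10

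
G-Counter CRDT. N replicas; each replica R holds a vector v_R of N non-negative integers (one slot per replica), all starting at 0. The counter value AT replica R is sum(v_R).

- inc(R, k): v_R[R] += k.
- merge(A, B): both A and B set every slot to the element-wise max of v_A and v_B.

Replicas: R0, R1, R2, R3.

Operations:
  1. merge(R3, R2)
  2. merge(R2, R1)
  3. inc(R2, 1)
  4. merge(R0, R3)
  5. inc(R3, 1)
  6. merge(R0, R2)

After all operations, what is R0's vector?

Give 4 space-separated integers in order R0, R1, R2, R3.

Answer: 0 0 1 0

Derivation:
Op 1: merge R3<->R2 -> R3=(0,0,0,0) R2=(0,0,0,0)
Op 2: merge R2<->R1 -> R2=(0,0,0,0) R1=(0,0,0,0)
Op 3: inc R2 by 1 -> R2=(0,0,1,0) value=1
Op 4: merge R0<->R3 -> R0=(0,0,0,0) R3=(0,0,0,0)
Op 5: inc R3 by 1 -> R3=(0,0,0,1) value=1
Op 6: merge R0<->R2 -> R0=(0,0,1,0) R2=(0,0,1,0)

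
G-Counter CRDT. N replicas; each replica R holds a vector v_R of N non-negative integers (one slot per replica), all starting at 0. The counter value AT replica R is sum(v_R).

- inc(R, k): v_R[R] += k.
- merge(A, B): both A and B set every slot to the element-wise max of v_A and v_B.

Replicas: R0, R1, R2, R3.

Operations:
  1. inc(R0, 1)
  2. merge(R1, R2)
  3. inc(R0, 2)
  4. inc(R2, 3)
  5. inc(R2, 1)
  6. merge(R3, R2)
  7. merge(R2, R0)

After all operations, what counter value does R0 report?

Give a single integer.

Op 1: inc R0 by 1 -> R0=(1,0,0,0) value=1
Op 2: merge R1<->R2 -> R1=(0,0,0,0) R2=(0,0,0,0)
Op 3: inc R0 by 2 -> R0=(3,0,0,0) value=3
Op 4: inc R2 by 3 -> R2=(0,0,3,0) value=3
Op 5: inc R2 by 1 -> R2=(0,0,4,0) value=4
Op 6: merge R3<->R2 -> R3=(0,0,4,0) R2=(0,0,4,0)
Op 7: merge R2<->R0 -> R2=(3,0,4,0) R0=(3,0,4,0)

Answer: 7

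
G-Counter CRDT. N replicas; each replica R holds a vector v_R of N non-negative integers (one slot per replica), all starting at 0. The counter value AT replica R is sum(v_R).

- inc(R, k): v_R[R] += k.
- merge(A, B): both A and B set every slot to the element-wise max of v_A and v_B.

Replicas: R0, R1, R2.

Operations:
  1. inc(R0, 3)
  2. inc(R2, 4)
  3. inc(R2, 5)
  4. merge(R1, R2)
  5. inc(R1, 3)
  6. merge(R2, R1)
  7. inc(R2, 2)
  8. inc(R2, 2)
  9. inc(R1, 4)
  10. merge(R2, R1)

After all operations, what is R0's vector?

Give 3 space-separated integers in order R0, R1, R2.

Op 1: inc R0 by 3 -> R0=(3,0,0) value=3
Op 2: inc R2 by 4 -> R2=(0,0,4) value=4
Op 3: inc R2 by 5 -> R2=(0,0,9) value=9
Op 4: merge R1<->R2 -> R1=(0,0,9) R2=(0,0,9)
Op 5: inc R1 by 3 -> R1=(0,3,9) value=12
Op 6: merge R2<->R1 -> R2=(0,3,9) R1=(0,3,9)
Op 7: inc R2 by 2 -> R2=(0,3,11) value=14
Op 8: inc R2 by 2 -> R2=(0,3,13) value=16
Op 9: inc R1 by 4 -> R1=(0,7,9) value=16
Op 10: merge R2<->R1 -> R2=(0,7,13) R1=(0,7,13)

Answer: 3 0 0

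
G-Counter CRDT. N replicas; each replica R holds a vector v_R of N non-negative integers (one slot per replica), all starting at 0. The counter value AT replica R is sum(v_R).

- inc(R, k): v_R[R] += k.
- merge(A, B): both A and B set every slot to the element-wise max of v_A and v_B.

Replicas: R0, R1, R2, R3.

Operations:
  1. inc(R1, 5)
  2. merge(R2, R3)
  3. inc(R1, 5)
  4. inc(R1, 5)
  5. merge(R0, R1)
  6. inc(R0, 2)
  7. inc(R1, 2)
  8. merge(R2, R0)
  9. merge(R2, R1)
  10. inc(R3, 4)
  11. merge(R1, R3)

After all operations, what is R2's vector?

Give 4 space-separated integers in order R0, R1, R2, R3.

Op 1: inc R1 by 5 -> R1=(0,5,0,0) value=5
Op 2: merge R2<->R3 -> R2=(0,0,0,0) R3=(0,0,0,0)
Op 3: inc R1 by 5 -> R1=(0,10,0,0) value=10
Op 4: inc R1 by 5 -> R1=(0,15,0,0) value=15
Op 5: merge R0<->R1 -> R0=(0,15,0,0) R1=(0,15,0,0)
Op 6: inc R0 by 2 -> R0=(2,15,0,0) value=17
Op 7: inc R1 by 2 -> R1=(0,17,0,0) value=17
Op 8: merge R2<->R0 -> R2=(2,15,0,0) R0=(2,15,0,0)
Op 9: merge R2<->R1 -> R2=(2,17,0,0) R1=(2,17,0,0)
Op 10: inc R3 by 4 -> R3=(0,0,0,4) value=4
Op 11: merge R1<->R3 -> R1=(2,17,0,4) R3=(2,17,0,4)

Answer: 2 17 0 0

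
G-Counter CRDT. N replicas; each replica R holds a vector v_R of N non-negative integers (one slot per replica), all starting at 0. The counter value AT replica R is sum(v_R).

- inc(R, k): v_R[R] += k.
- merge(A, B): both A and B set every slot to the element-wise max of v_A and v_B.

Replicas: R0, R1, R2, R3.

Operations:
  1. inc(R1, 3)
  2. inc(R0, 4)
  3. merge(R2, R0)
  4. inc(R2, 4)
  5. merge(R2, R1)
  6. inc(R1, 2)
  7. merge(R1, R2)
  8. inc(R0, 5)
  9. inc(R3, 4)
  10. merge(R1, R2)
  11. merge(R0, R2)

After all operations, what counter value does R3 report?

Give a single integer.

Answer: 4

Derivation:
Op 1: inc R1 by 3 -> R1=(0,3,0,0) value=3
Op 2: inc R0 by 4 -> R0=(4,0,0,0) value=4
Op 3: merge R2<->R0 -> R2=(4,0,0,0) R0=(4,0,0,0)
Op 4: inc R2 by 4 -> R2=(4,0,4,0) value=8
Op 5: merge R2<->R1 -> R2=(4,3,4,0) R1=(4,3,4,0)
Op 6: inc R1 by 2 -> R1=(4,5,4,0) value=13
Op 7: merge R1<->R2 -> R1=(4,5,4,0) R2=(4,5,4,0)
Op 8: inc R0 by 5 -> R0=(9,0,0,0) value=9
Op 9: inc R3 by 4 -> R3=(0,0,0,4) value=4
Op 10: merge R1<->R2 -> R1=(4,5,4,0) R2=(4,5,4,0)
Op 11: merge R0<->R2 -> R0=(9,5,4,0) R2=(9,5,4,0)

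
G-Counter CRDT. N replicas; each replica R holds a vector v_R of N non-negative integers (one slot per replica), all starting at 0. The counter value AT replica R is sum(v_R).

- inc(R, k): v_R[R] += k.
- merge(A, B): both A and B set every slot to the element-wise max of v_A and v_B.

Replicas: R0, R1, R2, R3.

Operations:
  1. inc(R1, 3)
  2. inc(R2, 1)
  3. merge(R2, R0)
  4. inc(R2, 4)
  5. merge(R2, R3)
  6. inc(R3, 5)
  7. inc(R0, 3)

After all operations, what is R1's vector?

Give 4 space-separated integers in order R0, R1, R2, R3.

Answer: 0 3 0 0

Derivation:
Op 1: inc R1 by 3 -> R1=(0,3,0,0) value=3
Op 2: inc R2 by 1 -> R2=(0,0,1,0) value=1
Op 3: merge R2<->R0 -> R2=(0,0,1,0) R0=(0,0,1,0)
Op 4: inc R2 by 4 -> R2=(0,0,5,0) value=5
Op 5: merge R2<->R3 -> R2=(0,0,5,0) R3=(0,0,5,0)
Op 6: inc R3 by 5 -> R3=(0,0,5,5) value=10
Op 7: inc R0 by 3 -> R0=(3,0,1,0) value=4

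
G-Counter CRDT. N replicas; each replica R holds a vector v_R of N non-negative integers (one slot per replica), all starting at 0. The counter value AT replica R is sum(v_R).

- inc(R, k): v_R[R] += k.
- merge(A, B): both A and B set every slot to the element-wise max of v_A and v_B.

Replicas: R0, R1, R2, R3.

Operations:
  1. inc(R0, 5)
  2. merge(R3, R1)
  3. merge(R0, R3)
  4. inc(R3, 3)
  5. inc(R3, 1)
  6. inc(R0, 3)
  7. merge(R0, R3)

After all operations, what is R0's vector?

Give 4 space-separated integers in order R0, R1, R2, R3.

Answer: 8 0 0 4

Derivation:
Op 1: inc R0 by 5 -> R0=(5,0,0,0) value=5
Op 2: merge R3<->R1 -> R3=(0,0,0,0) R1=(0,0,0,0)
Op 3: merge R0<->R3 -> R0=(5,0,0,0) R3=(5,0,0,0)
Op 4: inc R3 by 3 -> R3=(5,0,0,3) value=8
Op 5: inc R3 by 1 -> R3=(5,0,0,4) value=9
Op 6: inc R0 by 3 -> R0=(8,0,0,0) value=8
Op 7: merge R0<->R3 -> R0=(8,0,0,4) R3=(8,0,0,4)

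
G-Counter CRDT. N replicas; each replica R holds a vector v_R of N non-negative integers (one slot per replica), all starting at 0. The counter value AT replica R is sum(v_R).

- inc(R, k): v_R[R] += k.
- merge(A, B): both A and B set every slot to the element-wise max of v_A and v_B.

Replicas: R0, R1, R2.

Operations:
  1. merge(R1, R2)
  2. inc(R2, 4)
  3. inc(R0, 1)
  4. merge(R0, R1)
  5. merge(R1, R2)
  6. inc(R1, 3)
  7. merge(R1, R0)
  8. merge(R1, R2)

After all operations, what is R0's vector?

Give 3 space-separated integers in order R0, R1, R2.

Answer: 1 3 4

Derivation:
Op 1: merge R1<->R2 -> R1=(0,0,0) R2=(0,0,0)
Op 2: inc R2 by 4 -> R2=(0,0,4) value=4
Op 3: inc R0 by 1 -> R0=(1,0,0) value=1
Op 4: merge R0<->R1 -> R0=(1,0,0) R1=(1,0,0)
Op 5: merge R1<->R2 -> R1=(1,0,4) R2=(1,0,4)
Op 6: inc R1 by 3 -> R1=(1,3,4) value=8
Op 7: merge R1<->R0 -> R1=(1,3,4) R0=(1,3,4)
Op 8: merge R1<->R2 -> R1=(1,3,4) R2=(1,3,4)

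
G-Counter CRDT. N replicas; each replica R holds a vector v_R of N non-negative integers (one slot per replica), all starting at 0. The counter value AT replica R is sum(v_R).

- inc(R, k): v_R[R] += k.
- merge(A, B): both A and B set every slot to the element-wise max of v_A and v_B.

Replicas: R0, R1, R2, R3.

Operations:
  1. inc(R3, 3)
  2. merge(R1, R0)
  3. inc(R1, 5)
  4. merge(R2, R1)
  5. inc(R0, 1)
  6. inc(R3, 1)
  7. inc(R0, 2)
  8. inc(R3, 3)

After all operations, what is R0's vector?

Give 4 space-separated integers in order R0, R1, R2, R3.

Answer: 3 0 0 0

Derivation:
Op 1: inc R3 by 3 -> R3=(0,0,0,3) value=3
Op 2: merge R1<->R0 -> R1=(0,0,0,0) R0=(0,0,0,0)
Op 3: inc R1 by 5 -> R1=(0,5,0,0) value=5
Op 4: merge R2<->R1 -> R2=(0,5,0,0) R1=(0,5,0,0)
Op 5: inc R0 by 1 -> R0=(1,0,0,0) value=1
Op 6: inc R3 by 1 -> R3=(0,0,0,4) value=4
Op 7: inc R0 by 2 -> R0=(3,0,0,0) value=3
Op 8: inc R3 by 3 -> R3=(0,0,0,7) value=7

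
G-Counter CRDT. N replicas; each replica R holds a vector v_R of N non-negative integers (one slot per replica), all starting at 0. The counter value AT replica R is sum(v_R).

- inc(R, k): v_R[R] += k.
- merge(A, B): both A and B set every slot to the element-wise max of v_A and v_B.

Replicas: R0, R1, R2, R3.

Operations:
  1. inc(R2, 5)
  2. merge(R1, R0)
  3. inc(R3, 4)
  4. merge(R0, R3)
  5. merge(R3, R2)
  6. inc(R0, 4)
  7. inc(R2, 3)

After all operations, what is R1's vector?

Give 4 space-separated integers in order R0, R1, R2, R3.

Answer: 0 0 0 0

Derivation:
Op 1: inc R2 by 5 -> R2=(0,0,5,0) value=5
Op 2: merge R1<->R0 -> R1=(0,0,0,0) R0=(0,0,0,0)
Op 3: inc R3 by 4 -> R3=(0,0,0,4) value=4
Op 4: merge R0<->R3 -> R0=(0,0,0,4) R3=(0,0,0,4)
Op 5: merge R3<->R2 -> R3=(0,0,5,4) R2=(0,0,5,4)
Op 6: inc R0 by 4 -> R0=(4,0,0,4) value=8
Op 7: inc R2 by 3 -> R2=(0,0,8,4) value=12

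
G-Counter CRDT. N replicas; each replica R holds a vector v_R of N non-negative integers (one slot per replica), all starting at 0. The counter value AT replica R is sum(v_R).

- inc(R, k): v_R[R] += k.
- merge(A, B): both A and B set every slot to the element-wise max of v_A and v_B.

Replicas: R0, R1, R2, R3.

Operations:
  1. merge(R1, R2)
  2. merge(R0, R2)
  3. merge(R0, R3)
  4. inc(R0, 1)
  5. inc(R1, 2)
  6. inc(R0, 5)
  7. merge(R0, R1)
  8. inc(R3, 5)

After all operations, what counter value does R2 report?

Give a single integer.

Answer: 0

Derivation:
Op 1: merge R1<->R2 -> R1=(0,0,0,0) R2=(0,0,0,0)
Op 2: merge R0<->R2 -> R0=(0,0,0,0) R2=(0,0,0,0)
Op 3: merge R0<->R3 -> R0=(0,0,0,0) R3=(0,0,0,0)
Op 4: inc R0 by 1 -> R0=(1,0,0,0) value=1
Op 5: inc R1 by 2 -> R1=(0,2,0,0) value=2
Op 6: inc R0 by 5 -> R0=(6,0,0,0) value=6
Op 7: merge R0<->R1 -> R0=(6,2,0,0) R1=(6,2,0,0)
Op 8: inc R3 by 5 -> R3=(0,0,0,5) value=5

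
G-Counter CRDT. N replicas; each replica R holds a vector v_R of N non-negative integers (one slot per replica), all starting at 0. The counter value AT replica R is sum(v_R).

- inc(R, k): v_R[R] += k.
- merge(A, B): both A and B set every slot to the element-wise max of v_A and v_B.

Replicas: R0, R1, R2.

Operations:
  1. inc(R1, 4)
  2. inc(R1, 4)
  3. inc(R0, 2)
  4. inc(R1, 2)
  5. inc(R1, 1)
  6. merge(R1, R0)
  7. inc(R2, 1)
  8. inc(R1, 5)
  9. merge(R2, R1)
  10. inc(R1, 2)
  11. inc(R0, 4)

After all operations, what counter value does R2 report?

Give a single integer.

Op 1: inc R1 by 4 -> R1=(0,4,0) value=4
Op 2: inc R1 by 4 -> R1=(0,8,0) value=8
Op 3: inc R0 by 2 -> R0=(2,0,0) value=2
Op 4: inc R1 by 2 -> R1=(0,10,0) value=10
Op 5: inc R1 by 1 -> R1=(0,11,0) value=11
Op 6: merge R1<->R0 -> R1=(2,11,0) R0=(2,11,0)
Op 7: inc R2 by 1 -> R2=(0,0,1) value=1
Op 8: inc R1 by 5 -> R1=(2,16,0) value=18
Op 9: merge R2<->R1 -> R2=(2,16,1) R1=(2,16,1)
Op 10: inc R1 by 2 -> R1=(2,18,1) value=21
Op 11: inc R0 by 4 -> R0=(6,11,0) value=17

Answer: 19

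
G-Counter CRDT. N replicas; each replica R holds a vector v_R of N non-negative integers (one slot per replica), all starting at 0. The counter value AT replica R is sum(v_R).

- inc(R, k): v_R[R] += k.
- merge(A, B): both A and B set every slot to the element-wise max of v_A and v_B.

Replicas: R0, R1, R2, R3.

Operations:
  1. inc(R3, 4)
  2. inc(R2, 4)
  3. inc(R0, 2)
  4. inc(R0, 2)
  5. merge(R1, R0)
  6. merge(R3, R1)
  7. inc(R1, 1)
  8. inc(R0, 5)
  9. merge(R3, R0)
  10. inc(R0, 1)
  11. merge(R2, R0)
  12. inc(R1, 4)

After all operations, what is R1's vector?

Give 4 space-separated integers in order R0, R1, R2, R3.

Answer: 4 5 0 4

Derivation:
Op 1: inc R3 by 4 -> R3=(0,0,0,4) value=4
Op 2: inc R2 by 4 -> R2=(0,0,4,0) value=4
Op 3: inc R0 by 2 -> R0=(2,0,0,0) value=2
Op 4: inc R0 by 2 -> R0=(4,0,0,0) value=4
Op 5: merge R1<->R0 -> R1=(4,0,0,0) R0=(4,0,0,0)
Op 6: merge R3<->R1 -> R3=(4,0,0,4) R1=(4,0,0,4)
Op 7: inc R1 by 1 -> R1=(4,1,0,4) value=9
Op 8: inc R0 by 5 -> R0=(9,0,0,0) value=9
Op 9: merge R3<->R0 -> R3=(9,0,0,4) R0=(9,0,0,4)
Op 10: inc R0 by 1 -> R0=(10,0,0,4) value=14
Op 11: merge R2<->R0 -> R2=(10,0,4,4) R0=(10,0,4,4)
Op 12: inc R1 by 4 -> R1=(4,5,0,4) value=13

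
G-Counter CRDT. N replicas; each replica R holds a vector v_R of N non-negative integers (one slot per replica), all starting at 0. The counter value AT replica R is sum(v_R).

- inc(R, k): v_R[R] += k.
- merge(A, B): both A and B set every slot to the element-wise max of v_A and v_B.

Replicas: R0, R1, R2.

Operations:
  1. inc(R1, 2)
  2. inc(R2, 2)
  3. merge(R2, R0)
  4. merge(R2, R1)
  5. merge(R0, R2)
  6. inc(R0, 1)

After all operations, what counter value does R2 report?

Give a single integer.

Op 1: inc R1 by 2 -> R1=(0,2,0) value=2
Op 2: inc R2 by 2 -> R2=(0,0,2) value=2
Op 3: merge R2<->R0 -> R2=(0,0,2) R0=(0,0,2)
Op 4: merge R2<->R1 -> R2=(0,2,2) R1=(0,2,2)
Op 5: merge R0<->R2 -> R0=(0,2,2) R2=(0,2,2)
Op 6: inc R0 by 1 -> R0=(1,2,2) value=5

Answer: 4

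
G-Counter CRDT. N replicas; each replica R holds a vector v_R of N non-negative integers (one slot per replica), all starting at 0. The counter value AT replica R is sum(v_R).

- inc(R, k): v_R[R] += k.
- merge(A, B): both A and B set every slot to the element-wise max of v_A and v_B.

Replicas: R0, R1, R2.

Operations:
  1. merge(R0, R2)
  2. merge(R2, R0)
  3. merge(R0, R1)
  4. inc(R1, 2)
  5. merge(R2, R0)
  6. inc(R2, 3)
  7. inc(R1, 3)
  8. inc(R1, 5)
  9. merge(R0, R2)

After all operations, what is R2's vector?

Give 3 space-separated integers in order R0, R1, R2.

Answer: 0 0 3

Derivation:
Op 1: merge R0<->R2 -> R0=(0,0,0) R2=(0,0,0)
Op 2: merge R2<->R0 -> R2=(0,0,0) R0=(0,0,0)
Op 3: merge R0<->R1 -> R0=(0,0,0) R1=(0,0,0)
Op 4: inc R1 by 2 -> R1=(0,2,0) value=2
Op 5: merge R2<->R0 -> R2=(0,0,0) R0=(0,0,0)
Op 6: inc R2 by 3 -> R2=(0,0,3) value=3
Op 7: inc R1 by 3 -> R1=(0,5,0) value=5
Op 8: inc R1 by 5 -> R1=(0,10,0) value=10
Op 9: merge R0<->R2 -> R0=(0,0,3) R2=(0,0,3)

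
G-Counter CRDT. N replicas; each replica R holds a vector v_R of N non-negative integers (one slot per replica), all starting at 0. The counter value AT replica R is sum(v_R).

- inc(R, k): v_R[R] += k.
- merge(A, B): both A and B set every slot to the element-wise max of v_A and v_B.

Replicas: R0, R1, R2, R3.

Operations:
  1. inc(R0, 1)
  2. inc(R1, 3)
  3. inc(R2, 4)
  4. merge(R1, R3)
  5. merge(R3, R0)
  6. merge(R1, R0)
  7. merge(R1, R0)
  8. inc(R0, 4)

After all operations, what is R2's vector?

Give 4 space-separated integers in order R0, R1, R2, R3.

Op 1: inc R0 by 1 -> R0=(1,0,0,0) value=1
Op 2: inc R1 by 3 -> R1=(0,3,0,0) value=3
Op 3: inc R2 by 4 -> R2=(0,0,4,0) value=4
Op 4: merge R1<->R3 -> R1=(0,3,0,0) R3=(0,3,0,0)
Op 5: merge R3<->R0 -> R3=(1,3,0,0) R0=(1,3,0,0)
Op 6: merge R1<->R0 -> R1=(1,3,0,0) R0=(1,3,0,0)
Op 7: merge R1<->R0 -> R1=(1,3,0,0) R0=(1,3,0,0)
Op 8: inc R0 by 4 -> R0=(5,3,0,0) value=8

Answer: 0 0 4 0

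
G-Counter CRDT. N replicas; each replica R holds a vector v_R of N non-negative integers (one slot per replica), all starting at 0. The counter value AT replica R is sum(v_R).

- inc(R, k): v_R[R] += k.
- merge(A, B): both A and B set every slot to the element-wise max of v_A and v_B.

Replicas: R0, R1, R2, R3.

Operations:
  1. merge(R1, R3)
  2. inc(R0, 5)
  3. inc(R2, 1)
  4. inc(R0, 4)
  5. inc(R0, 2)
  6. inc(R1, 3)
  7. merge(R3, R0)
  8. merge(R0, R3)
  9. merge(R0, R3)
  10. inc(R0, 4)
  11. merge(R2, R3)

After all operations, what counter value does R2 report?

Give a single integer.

Op 1: merge R1<->R3 -> R1=(0,0,0,0) R3=(0,0,0,0)
Op 2: inc R0 by 5 -> R0=(5,0,0,0) value=5
Op 3: inc R2 by 1 -> R2=(0,0,1,0) value=1
Op 4: inc R0 by 4 -> R0=(9,0,0,0) value=9
Op 5: inc R0 by 2 -> R0=(11,0,0,0) value=11
Op 6: inc R1 by 3 -> R1=(0,3,0,0) value=3
Op 7: merge R3<->R0 -> R3=(11,0,0,0) R0=(11,0,0,0)
Op 8: merge R0<->R3 -> R0=(11,0,0,0) R3=(11,0,0,0)
Op 9: merge R0<->R3 -> R0=(11,0,0,0) R3=(11,0,0,0)
Op 10: inc R0 by 4 -> R0=(15,0,0,0) value=15
Op 11: merge R2<->R3 -> R2=(11,0,1,0) R3=(11,0,1,0)

Answer: 12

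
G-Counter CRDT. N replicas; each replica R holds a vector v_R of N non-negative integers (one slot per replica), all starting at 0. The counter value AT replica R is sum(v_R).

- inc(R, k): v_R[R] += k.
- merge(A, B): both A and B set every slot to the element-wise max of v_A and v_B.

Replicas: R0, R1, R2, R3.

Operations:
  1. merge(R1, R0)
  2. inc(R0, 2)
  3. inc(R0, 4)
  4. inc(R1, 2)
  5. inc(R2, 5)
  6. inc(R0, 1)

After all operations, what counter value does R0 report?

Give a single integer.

Op 1: merge R1<->R0 -> R1=(0,0,0,0) R0=(0,0,0,0)
Op 2: inc R0 by 2 -> R0=(2,0,0,0) value=2
Op 3: inc R0 by 4 -> R0=(6,0,0,0) value=6
Op 4: inc R1 by 2 -> R1=(0,2,0,0) value=2
Op 5: inc R2 by 5 -> R2=(0,0,5,0) value=5
Op 6: inc R0 by 1 -> R0=(7,0,0,0) value=7

Answer: 7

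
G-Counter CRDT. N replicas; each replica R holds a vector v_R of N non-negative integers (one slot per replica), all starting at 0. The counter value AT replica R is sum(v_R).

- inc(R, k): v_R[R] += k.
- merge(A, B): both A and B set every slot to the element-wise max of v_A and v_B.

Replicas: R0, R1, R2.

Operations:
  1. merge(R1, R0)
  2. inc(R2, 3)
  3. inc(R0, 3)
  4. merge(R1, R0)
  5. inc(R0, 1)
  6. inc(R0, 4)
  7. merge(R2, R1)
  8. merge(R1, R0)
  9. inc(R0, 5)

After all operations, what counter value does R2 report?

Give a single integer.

Op 1: merge R1<->R0 -> R1=(0,0,0) R0=(0,0,0)
Op 2: inc R2 by 3 -> R2=(0,0,3) value=3
Op 3: inc R0 by 3 -> R0=(3,0,0) value=3
Op 4: merge R1<->R0 -> R1=(3,0,0) R0=(3,0,0)
Op 5: inc R0 by 1 -> R0=(4,0,0) value=4
Op 6: inc R0 by 4 -> R0=(8,0,0) value=8
Op 7: merge R2<->R1 -> R2=(3,0,3) R1=(3,0,3)
Op 8: merge R1<->R0 -> R1=(8,0,3) R0=(8,0,3)
Op 9: inc R0 by 5 -> R0=(13,0,3) value=16

Answer: 6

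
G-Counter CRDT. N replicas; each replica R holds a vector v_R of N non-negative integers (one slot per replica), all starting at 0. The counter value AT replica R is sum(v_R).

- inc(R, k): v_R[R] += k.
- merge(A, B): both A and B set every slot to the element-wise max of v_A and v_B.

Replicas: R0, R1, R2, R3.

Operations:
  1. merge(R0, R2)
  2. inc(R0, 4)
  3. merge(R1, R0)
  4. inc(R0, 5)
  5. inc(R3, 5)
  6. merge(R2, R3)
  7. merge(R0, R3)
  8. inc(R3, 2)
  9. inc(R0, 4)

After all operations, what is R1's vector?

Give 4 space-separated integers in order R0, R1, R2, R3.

Op 1: merge R0<->R2 -> R0=(0,0,0,0) R2=(0,0,0,0)
Op 2: inc R0 by 4 -> R0=(4,0,0,0) value=4
Op 3: merge R1<->R0 -> R1=(4,0,0,0) R0=(4,0,0,0)
Op 4: inc R0 by 5 -> R0=(9,0,0,0) value=9
Op 5: inc R3 by 5 -> R3=(0,0,0,5) value=5
Op 6: merge R2<->R3 -> R2=(0,0,0,5) R3=(0,0,0,5)
Op 7: merge R0<->R3 -> R0=(9,0,0,5) R3=(9,0,0,5)
Op 8: inc R3 by 2 -> R3=(9,0,0,7) value=16
Op 9: inc R0 by 4 -> R0=(13,0,0,5) value=18

Answer: 4 0 0 0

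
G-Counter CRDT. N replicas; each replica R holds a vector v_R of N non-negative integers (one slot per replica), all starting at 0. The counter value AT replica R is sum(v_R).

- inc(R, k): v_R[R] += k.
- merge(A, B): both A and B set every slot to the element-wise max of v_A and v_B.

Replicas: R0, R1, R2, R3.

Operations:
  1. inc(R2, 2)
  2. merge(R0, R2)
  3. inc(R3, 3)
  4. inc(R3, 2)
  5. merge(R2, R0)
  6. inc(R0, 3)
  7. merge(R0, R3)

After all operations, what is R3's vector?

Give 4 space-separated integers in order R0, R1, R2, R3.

Op 1: inc R2 by 2 -> R2=(0,0,2,0) value=2
Op 2: merge R0<->R2 -> R0=(0,0,2,0) R2=(0,0,2,0)
Op 3: inc R3 by 3 -> R3=(0,0,0,3) value=3
Op 4: inc R3 by 2 -> R3=(0,0,0,5) value=5
Op 5: merge R2<->R0 -> R2=(0,0,2,0) R0=(0,0,2,0)
Op 6: inc R0 by 3 -> R0=(3,0,2,0) value=5
Op 7: merge R0<->R3 -> R0=(3,0,2,5) R3=(3,0,2,5)

Answer: 3 0 2 5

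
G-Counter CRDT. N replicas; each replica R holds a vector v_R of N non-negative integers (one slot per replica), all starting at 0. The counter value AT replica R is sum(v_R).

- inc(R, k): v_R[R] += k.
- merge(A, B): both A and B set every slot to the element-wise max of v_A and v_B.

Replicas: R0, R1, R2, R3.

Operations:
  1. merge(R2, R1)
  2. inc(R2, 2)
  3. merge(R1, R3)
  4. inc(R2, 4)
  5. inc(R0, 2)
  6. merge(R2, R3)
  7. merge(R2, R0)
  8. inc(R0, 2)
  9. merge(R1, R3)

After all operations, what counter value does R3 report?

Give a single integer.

Answer: 6

Derivation:
Op 1: merge R2<->R1 -> R2=(0,0,0,0) R1=(0,0,0,0)
Op 2: inc R2 by 2 -> R2=(0,0,2,0) value=2
Op 3: merge R1<->R3 -> R1=(0,0,0,0) R3=(0,0,0,0)
Op 4: inc R2 by 4 -> R2=(0,0,6,0) value=6
Op 5: inc R0 by 2 -> R0=(2,0,0,0) value=2
Op 6: merge R2<->R3 -> R2=(0,0,6,0) R3=(0,0,6,0)
Op 7: merge R2<->R0 -> R2=(2,0,6,0) R0=(2,0,6,0)
Op 8: inc R0 by 2 -> R0=(4,0,6,0) value=10
Op 9: merge R1<->R3 -> R1=(0,0,6,0) R3=(0,0,6,0)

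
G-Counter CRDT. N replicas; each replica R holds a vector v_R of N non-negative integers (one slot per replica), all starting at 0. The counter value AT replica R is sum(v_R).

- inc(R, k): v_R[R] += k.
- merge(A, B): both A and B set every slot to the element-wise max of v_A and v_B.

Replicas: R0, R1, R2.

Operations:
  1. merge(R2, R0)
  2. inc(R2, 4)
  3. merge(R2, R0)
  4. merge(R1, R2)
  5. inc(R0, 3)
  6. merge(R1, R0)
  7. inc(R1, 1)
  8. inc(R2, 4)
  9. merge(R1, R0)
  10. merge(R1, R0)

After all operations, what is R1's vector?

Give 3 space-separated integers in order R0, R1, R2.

Op 1: merge R2<->R0 -> R2=(0,0,0) R0=(0,0,0)
Op 2: inc R2 by 4 -> R2=(0,0,4) value=4
Op 3: merge R2<->R0 -> R2=(0,0,4) R0=(0,0,4)
Op 4: merge R1<->R2 -> R1=(0,0,4) R2=(0,0,4)
Op 5: inc R0 by 3 -> R0=(3,0,4) value=7
Op 6: merge R1<->R0 -> R1=(3,0,4) R0=(3,0,4)
Op 7: inc R1 by 1 -> R1=(3,1,4) value=8
Op 8: inc R2 by 4 -> R2=(0,0,8) value=8
Op 9: merge R1<->R0 -> R1=(3,1,4) R0=(3,1,4)
Op 10: merge R1<->R0 -> R1=(3,1,4) R0=(3,1,4)

Answer: 3 1 4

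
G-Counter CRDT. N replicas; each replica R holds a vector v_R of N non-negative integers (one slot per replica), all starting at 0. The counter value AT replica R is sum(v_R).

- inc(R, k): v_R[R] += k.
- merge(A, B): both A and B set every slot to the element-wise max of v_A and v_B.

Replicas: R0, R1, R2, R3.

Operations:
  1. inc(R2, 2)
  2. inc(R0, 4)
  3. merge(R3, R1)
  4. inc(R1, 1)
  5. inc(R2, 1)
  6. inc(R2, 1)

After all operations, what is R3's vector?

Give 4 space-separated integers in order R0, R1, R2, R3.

Answer: 0 0 0 0

Derivation:
Op 1: inc R2 by 2 -> R2=(0,0,2,0) value=2
Op 2: inc R0 by 4 -> R0=(4,0,0,0) value=4
Op 3: merge R3<->R1 -> R3=(0,0,0,0) R1=(0,0,0,0)
Op 4: inc R1 by 1 -> R1=(0,1,0,0) value=1
Op 5: inc R2 by 1 -> R2=(0,0,3,0) value=3
Op 6: inc R2 by 1 -> R2=(0,0,4,0) value=4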